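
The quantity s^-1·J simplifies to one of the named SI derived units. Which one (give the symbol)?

J = N·m (work = force × distance),
    = kg·m²·s⁻².
Combining: s⁻¹·J = s⁻¹ · (kg·m²·s⁻²) = kg·m²·s⁻³.
kg·m²·s⁻³ is the base-SI form of the watt.

W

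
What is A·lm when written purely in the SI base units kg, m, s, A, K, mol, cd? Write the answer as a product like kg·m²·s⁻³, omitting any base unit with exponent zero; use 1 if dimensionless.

A·cd

lm = cd.
Combining: A·lm = A · cd = A·cd.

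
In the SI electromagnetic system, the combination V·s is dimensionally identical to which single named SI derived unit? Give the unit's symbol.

Wb

V = W/A (potential = power per current),
    = kg·m²·s⁻³·A⁻¹.
Combining: V·s = (kg·m²·s⁻³·A⁻¹) · s = kg·m²·s⁻²·A⁻¹.
kg·m²·s⁻²·A⁻¹ is the base-SI form of the weber.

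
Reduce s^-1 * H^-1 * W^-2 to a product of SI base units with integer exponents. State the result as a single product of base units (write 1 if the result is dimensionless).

kg⁻³·m⁻⁶·s⁷·A²

H = Wb/A (inductance = flux per current),
    = kg·m²·s⁻²·A⁻².
So H⁻¹ = kg⁻¹·m⁻²·s²·A².
W = J/s (power = energy per time),
    = kg·m²·s⁻³.
So W⁻² = kg⁻²·m⁻⁴·s⁶.
Combining: s⁻¹·H⁻¹·W⁻² = s⁻¹ · (kg⁻¹·m⁻²·s²·A²) · (kg⁻²·m⁻⁴·s⁶) = kg⁻³·m⁻⁶·s⁷·A².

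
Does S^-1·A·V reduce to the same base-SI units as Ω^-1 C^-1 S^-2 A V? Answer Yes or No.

Left side:
  S = kg⁻¹·m⁻²·s³·A².
  So S⁻¹ = kg·m²·s⁻³·A⁻².
  V = kg·m²·s⁻³·A⁻¹.
  Combining: S⁻¹·A·V = (kg·m²·s⁻³·A⁻²) · A · (kg·m²·s⁻³·A⁻¹) = kg²·m⁴·s⁻⁶·A⁻².
Right side:
  Ω = kg·m²·s⁻³·A⁻².
  So Ω⁻¹ = kg⁻¹·m⁻²·s³·A².
  C = s·A.
  So C⁻¹ = s⁻¹·A⁻¹.
  S = kg⁻¹·m⁻²·s³·A².
  So S⁻² = kg²·m⁴·s⁻⁶·A⁻⁴.
  V = kg·m²·s⁻³·A⁻¹.
  Combining: Ω⁻¹·C⁻¹·S⁻²·A·V = (kg⁻¹·m⁻²·s³·A²) · (s⁻¹·A⁻¹) · (kg²·m⁴·s⁻⁶·A⁻⁴) · A · (kg·m²·s⁻³·A⁻¹) = kg²·m⁴·s⁻⁷·A⁻³.
Left is kg²·m⁴·s⁻⁶·A⁻²; right is kg²·m⁴·s⁻⁷·A⁻³ — different.

No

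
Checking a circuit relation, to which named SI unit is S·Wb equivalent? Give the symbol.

S = 1/Ω (conductance is reciprocal resistance),
    = kg⁻¹·m⁻²·s³·A².
Wb = V·s (flux: a volt is a weber per second),
    = kg·m²·s⁻²·A⁻¹.
Combining: S·Wb = (kg⁻¹·m⁻²·s³·A²) · (kg·m²·s⁻²·A⁻¹) = s·A.
s·A is the base-SI form of the coulomb.

C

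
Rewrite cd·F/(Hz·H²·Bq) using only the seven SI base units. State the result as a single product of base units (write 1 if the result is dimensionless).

Hz = s⁻¹.
So Hz⁻¹ = s.
H = kg·m²·s⁻²·A⁻².
So H⁻² = kg⁻²·m⁻⁴·s⁴·A⁴.
Bq = s⁻¹.
So Bq⁻¹ = s.
F = kg⁻¹·m⁻²·s⁴·A².
Combining: cd·Hz⁻¹·H⁻²·Bq⁻¹·F = cd · s · (kg⁻²·m⁻⁴·s⁴·A⁴) · s · (kg⁻¹·m⁻²·s⁴·A²) = kg⁻³·m⁻⁶·s¹⁰·A⁶·cd.

kg⁻³·m⁻⁶·s¹⁰·A⁶·cd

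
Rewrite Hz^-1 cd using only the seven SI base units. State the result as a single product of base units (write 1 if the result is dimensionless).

Hz = s⁻¹.
So Hz⁻¹ = s.
Combining: Hz⁻¹·cd = s · cd = s·cd.

s·cd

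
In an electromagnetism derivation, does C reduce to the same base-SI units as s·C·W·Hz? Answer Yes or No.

Left side:
  C = s·A.
Right side:
  C = A·s = s·A (charge = current × time).
  W = J/s (power = energy per time),
      = kg·m²·s⁻³.
  Hz = 1/s = s⁻¹ (frequency is cycles per second).
  Combining: s·C·W·Hz = s · (s·A) · (kg·m²·s⁻³) · s⁻¹ = kg·m²·s⁻²·A.
Left is s·A; right is kg·m²·s⁻²·A — different.

No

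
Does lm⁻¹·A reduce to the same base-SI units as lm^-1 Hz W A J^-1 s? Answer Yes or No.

Left side:
  lm = cd·sr = cd (luminous flux; sr is dimensionless).
  So lm⁻¹ = cd⁻¹.
  Combining: lm⁻¹·A = cd⁻¹ · A = A·cd⁻¹.
Right side:
  lm = cd·sr = cd (luminous flux; sr is dimensionless).
  So lm⁻¹ = cd⁻¹.
  Hz = 1/s = s⁻¹ (frequency is cycles per second).
  W = J/s (power = energy per time),
      = kg·m²·s⁻³.
  J = N·m (work = force × distance),
      = kg·m²·s⁻².
  So J⁻¹ = kg⁻¹·m⁻²·s².
  Combining: lm⁻¹·Hz·W·A·J⁻¹·s = cd⁻¹ · s⁻¹ · (kg·m²·s⁻³) · A · (kg⁻¹·m⁻²·s²) · s = s⁻¹·A·cd⁻¹.
Left is A·cd⁻¹; right is s⁻¹·A·cd⁻¹ — different.

No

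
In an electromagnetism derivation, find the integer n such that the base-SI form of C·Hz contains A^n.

1

C = A·s = s·A (charge = current × time).
Hz = 1/s = s⁻¹ (frequency is cycles per second).
Combining: C·Hz = (s·A) · s⁻¹ = A.
The exponent of A is 1.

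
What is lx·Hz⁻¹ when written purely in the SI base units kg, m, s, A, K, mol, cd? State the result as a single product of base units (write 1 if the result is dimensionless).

m⁻²·s·cd

lx = lm/m² (illuminance = luminous flux per area),
    = m⁻²·cd.
Hz = 1/s = s⁻¹ (frequency is cycles per second).
So Hz⁻¹ = s.
Combining: lx·Hz⁻¹ = (m⁻²·cd) · s = m⁻²·s·cd.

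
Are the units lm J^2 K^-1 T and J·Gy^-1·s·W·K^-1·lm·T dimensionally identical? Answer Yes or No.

Left side:
  lm = cd.
  J = kg·m²·s⁻².
  So J² = kg²·m⁴·s⁻⁴.
  T = kg·s⁻²·A⁻¹.
  Combining: lm·J²·K⁻¹·T = cd · (kg²·m⁴·s⁻⁴) · K⁻¹ · (kg·s⁻²·A⁻¹) = kg³·m⁴·s⁻⁶·A⁻¹·K⁻¹·cd.
Right side:
  J = kg·m²·s⁻².
  Gy = m²·s⁻².
  So Gy⁻¹ = m⁻²·s².
  W = kg·m²·s⁻³.
  lm = cd.
  T = kg·s⁻²·A⁻¹.
  Combining: J·Gy⁻¹·s·W·K⁻¹·lm·T = (kg·m²·s⁻²) · (m⁻²·s²) · s · (kg·m²·s⁻³) · K⁻¹ · cd · (kg·s⁻²·A⁻¹) = kg³·m²·s⁻⁴·A⁻¹·K⁻¹·cd.
Left is kg³·m⁴·s⁻⁶·A⁻¹·K⁻¹·cd; right is kg³·m²·s⁻⁴·A⁻¹·K⁻¹·cd — different.

No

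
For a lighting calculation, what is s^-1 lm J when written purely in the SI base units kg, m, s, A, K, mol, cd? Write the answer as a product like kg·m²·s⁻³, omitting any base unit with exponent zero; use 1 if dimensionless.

lm = cd·sr = cd (luminous flux; sr is dimensionless).
J = N·m (work = force × distance),
    = kg·m²·s⁻².
Combining: s⁻¹·lm·J = s⁻¹ · cd · (kg·m²·s⁻²) = kg·m²·s⁻³·cd.

kg·m²·s⁻³·cd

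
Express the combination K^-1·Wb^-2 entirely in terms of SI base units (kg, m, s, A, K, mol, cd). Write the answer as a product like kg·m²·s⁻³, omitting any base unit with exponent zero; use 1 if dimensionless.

Wb = V·s (flux: a volt is a weber per second),
    = kg·m²·s⁻²·A⁻¹.
So Wb⁻² = kg⁻²·m⁻⁴·s⁴·A².
Combining: K⁻¹·Wb⁻² = K⁻¹ · (kg⁻²·m⁻⁴·s⁴·A²) = kg⁻²·m⁻⁴·s⁴·A²·K⁻¹.

kg⁻²·m⁻⁴·s⁴·A²·K⁻¹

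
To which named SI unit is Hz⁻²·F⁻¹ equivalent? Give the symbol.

Hz = 1/s = s⁻¹ (frequency is cycles per second).
So Hz⁻² = s².
F = C/V (capacitance = charge per voltage),
    = A·s/(kg·m²·s⁻³·A⁻¹) (substituting C and V),
    = kg⁻¹·m⁻²·s⁴·A².
So F⁻¹ = kg·m²·s⁻⁴·A⁻².
Combining: Hz⁻²·F⁻¹ = s² · (kg·m²·s⁻⁴·A⁻²) = kg·m²·s⁻²·A⁻².
kg·m²·s⁻²·A⁻² is the base-SI form of the henry.

H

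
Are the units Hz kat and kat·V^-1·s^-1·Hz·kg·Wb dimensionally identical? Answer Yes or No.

Left side:
  Hz = 1/s = s⁻¹ (frequency is cycles per second).
  kat = mol/s = s⁻¹·mol (catalytic activity).
  Combining: Hz·kat = s⁻¹ · (s⁻¹·mol) = s⁻²·mol.
Right side:
  kat = mol/s = s⁻¹·mol (catalytic activity).
  V = W/A (potential = power per current),
      = kg·m²·s⁻³·A⁻¹.
  So V⁻¹ = kg⁻¹·m⁻²·s³·A.
  Hz = 1/s = s⁻¹ (frequency is cycles per second).
  Wb = V·s (flux: a volt is a weber per second),
      = kg·m²·s⁻²·A⁻¹.
  Combining: kat·V⁻¹·s⁻¹·Hz·kg·Wb = (s⁻¹·mol) · (kg⁻¹·m⁻²·s³·A) · s⁻¹ · s⁻¹ · kg · (kg·m²·s⁻²·A⁻¹) = kg·s⁻²·mol.
Left is s⁻²·mol; right is kg·s⁻²·mol — different.

No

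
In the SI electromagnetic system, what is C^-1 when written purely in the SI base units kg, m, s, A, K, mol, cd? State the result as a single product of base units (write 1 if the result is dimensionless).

C = s·A.
So C⁻¹ = s⁻¹·A⁻¹.

s⁻¹·A⁻¹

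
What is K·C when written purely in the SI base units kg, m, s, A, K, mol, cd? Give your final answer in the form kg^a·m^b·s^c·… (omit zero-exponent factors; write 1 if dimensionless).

s·A·K

C = s·A.
Combining: K·C = K · (s·A) = s·A·K.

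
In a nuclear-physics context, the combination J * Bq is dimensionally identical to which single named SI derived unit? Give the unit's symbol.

W

J = N·m (work = force × distance),
    = kg·m²·s⁻².
Bq = 1/s = s⁻¹ (activity is decays per second).
Combining: J·Bq = (kg·m²·s⁻²) · s⁻¹ = kg·m²·s⁻³.
kg·m²·s⁻³ is the base-SI form of the watt.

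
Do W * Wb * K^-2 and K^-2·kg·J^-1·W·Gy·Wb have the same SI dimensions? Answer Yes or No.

Left side:
  W = J/s (power = energy per time),
      = kg·m²·s⁻³.
  Wb = V·s (flux: a volt is a weber per second),
      = kg·m²·s⁻²·A⁻¹.
  Combining: W·Wb·K⁻² = (kg·m²·s⁻³) · (kg·m²·s⁻²·A⁻¹) · K⁻² = kg²·m⁴·s⁻⁵·A⁻¹·K⁻².
Right side:
  J = N·m (work = force × distance),
      = kg·m²·s⁻².
  So J⁻¹ = kg⁻¹·m⁻²·s².
  W = J/s (power = energy per time),
      = kg·m²·s⁻³.
  Gy = J/kg (absorbed dose = energy per mass),
      = m²·s⁻².
  Wb = V·s (flux: a volt is a weber per second),
      = kg·m²·s⁻²·A⁻¹.
  Combining: K⁻²·kg·J⁻¹·W·Gy·Wb = K⁻² · kg · (kg⁻¹·m⁻²·s²) · (kg·m²·s⁻³) · (m²·s⁻²) · (kg·m²·s⁻²·A⁻¹) = kg²·m⁴·s⁻⁵·A⁻¹·K⁻².
Both reduce to kg²·m⁴·s⁻⁵·A⁻¹·K⁻².

Yes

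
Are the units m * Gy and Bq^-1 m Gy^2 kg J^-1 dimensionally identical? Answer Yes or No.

No

Left side:
  Gy = m²·s⁻².
  Combining: m·Gy = m · (m²·s⁻²) = m³·s⁻².
Right side:
  Bq = 1/s = s⁻¹ (activity is decays per second).
  So Bq⁻¹ = s.
  Gy = J/kg (absorbed dose = energy per mass),
      = m²·s⁻².
  So Gy² = m⁴·s⁻⁴.
  J = N·m (work = force × distance),
      = kg·m²·s⁻².
  So J⁻¹ = kg⁻¹·m⁻²·s².
  Combining: Bq⁻¹·m·Gy²·kg·J⁻¹ = s · m · (m⁴·s⁻⁴) · kg · (kg⁻¹·m⁻²·s²) = m³·s⁻¹.
Left is m³·s⁻²; right is m³·s⁻¹ — different.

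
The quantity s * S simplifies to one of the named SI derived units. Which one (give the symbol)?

F

S = kg⁻¹·m⁻²·s³·A².
Combining: s·S = s · (kg⁻¹·m⁻²·s³·A²) = kg⁻¹·m⁻²·s⁴·A².
kg⁻¹·m⁻²·s⁴·A² is the base-SI form of the farad.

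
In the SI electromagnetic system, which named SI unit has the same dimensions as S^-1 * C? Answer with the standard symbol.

S = kg⁻¹·m⁻²·s³·A².
So S⁻¹ = kg·m²·s⁻³·A⁻².
C = s·A.
Combining: S⁻¹·C = (kg·m²·s⁻³·A⁻²) · (s·A) = kg·m²·s⁻²·A⁻¹.
kg·m²·s⁻²·A⁻¹ is the base-SI form of the weber.

Wb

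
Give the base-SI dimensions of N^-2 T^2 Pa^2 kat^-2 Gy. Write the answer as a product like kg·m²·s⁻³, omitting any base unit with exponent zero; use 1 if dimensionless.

kg²·m⁻²·s⁻⁴·A⁻²·mol⁻²

N = kg·m·s⁻².
So N⁻² = kg⁻²·m⁻²·s⁴.
T = kg·s⁻²·A⁻¹.
So T² = kg²·s⁻⁴·A⁻².
Pa = kg·m⁻¹·s⁻².
So Pa² = kg²·m⁻²·s⁻⁴.
kat = s⁻¹·mol.
So kat⁻² = s²·mol⁻².
Gy = m²·s⁻².
Combining: N⁻²·T²·Pa²·kat⁻²·Gy = (kg⁻²·m⁻²·s⁴) · (kg²·s⁻⁴·A⁻²) · (kg²·m⁻²·s⁻⁴) · (s²·mol⁻²) · (m²·s⁻²) = kg²·m⁻²·s⁻⁴·A⁻²·mol⁻².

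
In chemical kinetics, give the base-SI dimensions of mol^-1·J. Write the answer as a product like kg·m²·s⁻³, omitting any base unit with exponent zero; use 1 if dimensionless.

kg·m²·s⁻²·mol⁻¹

J = kg·m²·s⁻².
Combining: mol⁻¹·J = mol⁻¹ · (kg·m²·s⁻²) = kg·m²·s⁻²·mol⁻¹.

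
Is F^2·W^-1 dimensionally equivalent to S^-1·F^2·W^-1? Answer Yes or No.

Left side:
  F = kg⁻¹·m⁻²·s⁴·A².
  So F² = kg⁻²·m⁻⁴·s⁸·A⁴.
  W = kg·m²·s⁻³.
  So W⁻¹ = kg⁻¹·m⁻²·s³.
  Combining: F²·W⁻¹ = (kg⁻²·m⁻⁴·s⁸·A⁴) · (kg⁻¹·m⁻²·s³) = kg⁻³·m⁻⁶·s¹¹·A⁴.
Right side:
  S = 1/Ω (conductance is reciprocal resistance),
      = kg⁻¹·m⁻²·s³·A².
  So S⁻¹ = kg·m²·s⁻³·A⁻².
  F = C/V (capacitance = charge per voltage),
      = A·s/(kg·m²·s⁻³·A⁻¹) (substituting C and V),
      = kg⁻¹·m⁻²·s⁴·A².
  So F² = kg⁻²·m⁻⁴·s⁸·A⁴.
  W = J/s (power = energy per time),
      = kg·m²·s⁻³.
  So W⁻¹ = kg⁻¹·m⁻²·s³.
  Combining: S⁻¹·F²·W⁻¹ = (kg·m²·s⁻³·A⁻²) · (kg⁻²·m⁻⁴·s⁸·A⁴) · (kg⁻¹·m⁻²·s³) = kg⁻²·m⁻⁴·s⁸·A².
Left is kg⁻³·m⁻⁶·s¹¹·A⁴; right is kg⁻²·m⁻⁴·s⁸·A² — different.

No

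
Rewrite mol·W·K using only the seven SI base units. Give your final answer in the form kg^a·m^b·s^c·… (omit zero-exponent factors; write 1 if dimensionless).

W = kg·m²·s⁻³.
Combining: mol·W·K = mol · (kg·m²·s⁻³) · K = kg·m²·s⁻³·K·mol.

kg·m²·s⁻³·K·mol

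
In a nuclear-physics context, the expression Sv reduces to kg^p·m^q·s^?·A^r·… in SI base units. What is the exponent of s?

-2

Sv = J/kg (equivalent dose = energy per mass),
    = m²·s⁻².
The exponent of s is -2.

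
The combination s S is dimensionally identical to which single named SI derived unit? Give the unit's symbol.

S = kg⁻¹·m⁻²·s³·A².
Combining: s·S = s · (kg⁻¹·m⁻²·s³·A²) = kg⁻¹·m⁻²·s⁴·A².
kg⁻¹·m⁻²·s⁴·A² is the base-SI form of the farad.

F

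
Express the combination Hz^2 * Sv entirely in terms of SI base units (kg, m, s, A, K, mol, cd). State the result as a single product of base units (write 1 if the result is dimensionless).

Hz = s⁻¹.
So Hz² = s⁻².
Sv = m²·s⁻².
Combining: Hz²·Sv = s⁻² · (m²·s⁻²) = m²·s⁻⁴.

m²·s⁻⁴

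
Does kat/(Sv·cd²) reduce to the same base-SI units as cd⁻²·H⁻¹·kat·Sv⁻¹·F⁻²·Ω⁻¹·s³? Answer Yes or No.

Yes

Left side:
  Sv = J/kg (equivalent dose = energy per mass),
      = m²·s⁻².
  So Sv⁻¹ = m⁻²·s².
  kat = mol/s = s⁻¹·mol (catalytic activity).
  Combining: Sv⁻¹·cd⁻²·kat = (m⁻²·s²) · cd⁻² · (s⁻¹·mol) = m⁻²·s·mol·cd⁻².
Right side:
  H = kg·m²·s⁻²·A⁻².
  So H⁻¹ = kg⁻¹·m⁻²·s²·A².
  kat = s⁻¹·mol.
  Sv = m²·s⁻².
  So Sv⁻¹ = m⁻²·s².
  F = kg⁻¹·m⁻²·s⁴·A².
  So F⁻² = kg²·m⁴·s⁻⁸·A⁻⁴.
  Ω = kg·m²·s⁻³·A⁻².
  So Ω⁻¹ = kg⁻¹·m⁻²·s³·A².
  Combining: cd⁻²·H⁻¹·kat·Sv⁻¹·F⁻²·Ω⁻¹·s³ = cd⁻² · (kg⁻¹·m⁻²·s²·A²) · (s⁻¹·mol) · (m⁻²·s²) · (kg²·m⁴·s⁻⁸·A⁻⁴) · (kg⁻¹·m⁻²·s³·A²) · s³ = m⁻²·s·mol·cd⁻².
Both reduce to m⁻²·s·mol·cd⁻².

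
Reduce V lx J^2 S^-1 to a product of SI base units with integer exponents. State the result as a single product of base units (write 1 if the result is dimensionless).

V = W/A (potential = power per current),
    = kg·m²·s⁻³·A⁻¹.
lx = lm/m² (illuminance = luminous flux per area),
    = m⁻²·cd.
J = N·m (work = force × distance),
    = kg·m²·s⁻².
So J² = kg²·m⁴·s⁻⁴.
S = 1/Ω (conductance is reciprocal resistance),
    = kg⁻¹·m⁻²·s³·A².
So S⁻¹ = kg·m²·s⁻³·A⁻².
Combining: V·lx·J²·S⁻¹ = (kg·m²·s⁻³·A⁻¹) · (m⁻²·cd) · (kg²·m⁴·s⁻⁴) · (kg·m²·s⁻³·A⁻²) = kg⁴·m⁶·s⁻¹⁰·A⁻³·cd.

kg⁴·m⁶·s⁻¹⁰·A⁻³·cd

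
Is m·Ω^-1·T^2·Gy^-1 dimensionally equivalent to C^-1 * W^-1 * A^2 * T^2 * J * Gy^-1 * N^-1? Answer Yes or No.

No

Left side:
  Ω = kg·m²·s⁻³·A⁻².
  So Ω⁻¹ = kg⁻¹·m⁻²·s³·A².
  T = kg·s⁻²·A⁻¹.
  So T² = kg²·s⁻⁴·A⁻².
  Gy = m²·s⁻².
  So Gy⁻¹ = m⁻²·s².
  Combining: m·Ω⁻¹·T²·Gy⁻¹ = m · (kg⁻¹·m⁻²·s³·A²) · (kg²·s⁻⁴·A⁻²) · (m⁻²·s²) = kg·m⁻³·s.
Right side:
  C = s·A.
  So C⁻¹ = s⁻¹·A⁻¹.
  W = kg·m²·s⁻³.
  So W⁻¹ = kg⁻¹·m⁻²·s³.
  T = kg·s⁻²·A⁻¹.
  So T² = kg²·s⁻⁴·A⁻².
  J = kg·m²·s⁻².
  Gy = m²·s⁻².
  So Gy⁻¹ = m⁻²·s².
  N = kg·m·s⁻².
  So N⁻¹ = kg⁻¹·m⁻¹·s².
  Combining: C⁻¹·W⁻¹·A²·T²·J·Gy⁻¹·N⁻¹ = (s⁻¹·A⁻¹) · (kg⁻¹·m⁻²·s³) · A² · (kg²·s⁻⁴·A⁻²) · (kg·m²·s⁻²) · (m⁻²·s²) · (kg⁻¹·m⁻¹·s²) = kg·m⁻³·A⁻¹.
Left is kg·m⁻³·s; right is kg·m⁻³·A⁻¹ — different.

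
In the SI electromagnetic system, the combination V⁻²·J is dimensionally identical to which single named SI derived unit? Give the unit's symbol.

F

V = W/A (potential = power per current),
    = kg·m²·s⁻³·A⁻¹.
So V⁻² = kg⁻²·m⁻⁴·s⁶·A².
J = N·m (work = force × distance),
    = kg·m²·s⁻².
Combining: V⁻²·J = (kg⁻²·m⁻⁴·s⁶·A²) · (kg·m²·s⁻²) = kg⁻¹·m⁻²·s⁴·A².
kg⁻¹·m⁻²·s⁴·A² is the base-SI form of the farad.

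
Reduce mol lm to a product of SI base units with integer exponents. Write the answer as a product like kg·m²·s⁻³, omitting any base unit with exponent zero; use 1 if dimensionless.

mol·cd

lm = cd·sr = cd (luminous flux; sr is dimensionless).
Combining: mol·lm = mol · cd = mol·cd.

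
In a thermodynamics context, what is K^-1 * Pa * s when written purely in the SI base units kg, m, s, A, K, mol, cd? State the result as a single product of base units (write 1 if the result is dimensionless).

Pa = N/m² (pressure = force per area),
    = kg·m⁻¹·s⁻².
Combining: K⁻¹·Pa·s = K⁻¹ · (kg·m⁻¹·s⁻²) · s = kg·m⁻¹·s⁻¹·K⁻¹.

kg·m⁻¹·s⁻¹·K⁻¹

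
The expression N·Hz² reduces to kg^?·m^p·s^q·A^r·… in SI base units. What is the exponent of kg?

1

N = kg·m/s² = kg·m·s⁻² (force = mass × acceleration).
Hz = 1/s = s⁻¹ (frequency is cycles per second).
So Hz² = s⁻².
Combining: N·Hz² = (kg·m·s⁻²) · s⁻² = kg·m·s⁻⁴.
The exponent of kg is 1.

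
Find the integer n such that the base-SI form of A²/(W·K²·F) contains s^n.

-1

W = kg·m²·s⁻³.
So W⁻¹ = kg⁻¹·m⁻²·s³.
F = kg⁻¹·m⁻²·s⁴·A².
So F⁻¹ = kg·m²·s⁻⁴·A⁻².
Combining: W⁻¹·K⁻²·F⁻¹·A² = (kg⁻¹·m⁻²·s³) · K⁻² · (kg·m²·s⁻⁴·A⁻²) · A² = s⁻¹·K⁻².
The exponent of s is -1.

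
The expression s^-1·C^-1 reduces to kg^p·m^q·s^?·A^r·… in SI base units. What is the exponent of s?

-2

C = s·A.
So C⁻¹ = s⁻¹·A⁻¹.
Combining: s⁻¹·C⁻¹ = s⁻¹ · (s⁻¹·A⁻¹) = s⁻²·A⁻¹.
The exponent of s is -2.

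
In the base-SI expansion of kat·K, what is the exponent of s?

-1

kat = mol/s = s⁻¹·mol (catalytic activity).
Combining: kat·K = (s⁻¹·mol) · K = s⁻¹·K·mol.
The exponent of s is -1.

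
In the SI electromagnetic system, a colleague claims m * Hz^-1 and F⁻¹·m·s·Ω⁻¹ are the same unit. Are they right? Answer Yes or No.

No

Left side:
  Hz = 1/s = s⁻¹ (frequency is cycles per second).
  So Hz⁻¹ = s.
  Combining: m·Hz⁻¹ = m · s = m·s.
Right side:
  F = C/V (capacitance = charge per voltage),
      = A·s/(kg·m²·s⁻³·A⁻¹) (substituting C and V),
      = kg⁻¹·m⁻²·s⁴·A².
  So F⁻¹ = kg·m²·s⁻⁴·A⁻².
  Ω = V/A (resistance = voltage per current),
      = kg·m²·s⁻³·A⁻².
  So Ω⁻¹ = kg⁻¹·m⁻²·s³·A².
  Combining: F⁻¹·m·s·Ω⁻¹ = (kg·m²·s⁻⁴·A⁻²) · m · s · (kg⁻¹·m⁻²·s³·A²) = m.
Left is m·s; right is m — different.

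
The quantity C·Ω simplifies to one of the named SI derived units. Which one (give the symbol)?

C = s·A.
Ω = kg·m²·s⁻³·A⁻².
Combining: C·Ω = (s·A) · (kg·m²·s⁻³·A⁻²) = kg·m²·s⁻²·A⁻¹.
kg·m²·s⁻²·A⁻¹ is the base-SI form of the weber.

Wb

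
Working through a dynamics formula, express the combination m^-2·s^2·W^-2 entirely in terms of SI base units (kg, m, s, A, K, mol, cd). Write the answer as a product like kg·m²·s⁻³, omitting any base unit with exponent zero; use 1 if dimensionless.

kg⁻²·m⁻⁶·s⁸

W = J/s (power = energy per time),
    = kg·m²·s⁻³.
So W⁻² = kg⁻²·m⁻⁴·s⁶.
Combining: m⁻²·s²·W⁻² = m⁻² · s² · (kg⁻²·m⁻⁴·s⁶) = kg⁻²·m⁻⁶·s⁸.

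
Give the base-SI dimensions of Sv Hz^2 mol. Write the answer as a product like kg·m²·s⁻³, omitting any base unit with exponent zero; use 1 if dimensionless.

Sv = J/kg (equivalent dose = energy per mass),
    = m²·s⁻².
Hz = 1/s = s⁻¹ (frequency is cycles per second).
So Hz² = s⁻².
Combining: Sv·Hz²·mol = (m²·s⁻²) · s⁻² · mol = m²·s⁻⁴·mol.

m²·s⁻⁴·mol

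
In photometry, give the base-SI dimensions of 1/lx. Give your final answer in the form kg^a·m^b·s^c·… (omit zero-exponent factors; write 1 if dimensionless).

lx = lm/m² (illuminance = luminous flux per area),
    = m⁻²·cd.
So lx⁻¹ = m²·cd⁻¹.

m²·cd⁻¹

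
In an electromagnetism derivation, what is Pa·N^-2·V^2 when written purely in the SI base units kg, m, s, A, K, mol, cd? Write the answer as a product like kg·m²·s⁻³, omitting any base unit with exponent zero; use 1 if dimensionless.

kg·m·s⁻⁴·A⁻²

Pa = N/m² (pressure = force per area),
    = kg·m⁻¹·s⁻².
N = kg·m/s² = kg·m·s⁻² (force = mass × acceleration).
So N⁻² = kg⁻²·m⁻²·s⁴.
V = W/A (potential = power per current),
    = kg·m²·s⁻³·A⁻¹.
So V² = kg²·m⁴·s⁻⁶·A⁻².
Combining: Pa·N⁻²·V² = (kg·m⁻¹·s⁻²) · (kg⁻²·m⁻²·s⁴) · (kg²·m⁴·s⁻⁶·A⁻²) = kg·m·s⁻⁴·A⁻².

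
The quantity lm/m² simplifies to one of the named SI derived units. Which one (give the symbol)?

lm = cd·sr = cd (luminous flux; sr is dimensionless).
Combining: lm·m⁻² = cd · m⁻² = m⁻²·cd.
m⁻²·cd is the base-SI form of the lux.

lx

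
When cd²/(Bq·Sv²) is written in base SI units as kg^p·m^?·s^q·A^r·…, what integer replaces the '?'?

Bq = 1/s = s⁻¹ (activity is decays per second).
So Bq⁻¹ = s.
Sv = J/kg (equivalent dose = energy per mass),
    = m²·s⁻².
So Sv⁻² = m⁻⁴·s⁴.
Combining: cd²·Bq⁻¹·Sv⁻² = cd² · s · (m⁻⁴·s⁴) = m⁻⁴·s⁵·cd².
The exponent of m is -4.

-4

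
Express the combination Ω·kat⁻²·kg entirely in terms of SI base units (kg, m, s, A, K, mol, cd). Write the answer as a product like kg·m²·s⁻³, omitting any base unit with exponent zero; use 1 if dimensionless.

kg²·m²·s⁻¹·A⁻²·mol⁻²

Ω = V/A (resistance = voltage per current),
    = kg·m²·s⁻³·A⁻².
kat = mol/s = s⁻¹·mol (catalytic activity).
So kat⁻² = s²·mol⁻².
Combining: Ω·kat⁻²·kg = (kg·m²·s⁻³·A⁻²) · (s²·mol⁻²) · kg = kg²·m²·s⁻¹·A⁻²·mol⁻².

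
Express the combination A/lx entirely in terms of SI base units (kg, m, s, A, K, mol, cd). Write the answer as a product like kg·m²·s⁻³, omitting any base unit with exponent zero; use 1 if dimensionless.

lx = lm/m² (illuminance = luminous flux per area),
    = m⁻²·cd.
So lx⁻¹ = m²·cd⁻¹.
Combining: A·lx⁻¹ = A · (m²·cd⁻¹) = m²·A·cd⁻¹.

m²·A·cd⁻¹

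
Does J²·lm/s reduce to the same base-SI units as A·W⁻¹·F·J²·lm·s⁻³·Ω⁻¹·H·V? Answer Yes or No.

No

Left side:
  J = N·m (work = force × distance),
      = kg·m²·s⁻².
  So J² = kg²·m⁴·s⁻⁴.
  lm = cd·sr = cd (luminous flux; sr is dimensionless).
  Combining: J²·lm·s⁻¹ = (kg²·m⁴·s⁻⁴) · cd · s⁻¹ = kg²·m⁴·s⁻⁵·cd.
Right side:
  W = J/s (power = energy per time),
      = kg·m²·s⁻³.
  So W⁻¹ = kg⁻¹·m⁻²·s³.
  F = C/V (capacitance = charge per voltage),
      = A·s/(kg·m²·s⁻³·A⁻¹) (substituting C and V),
      = kg⁻¹·m⁻²·s⁴·A².
  J = N·m (work = force × distance),
      = kg·m²·s⁻².
  So J² = kg²·m⁴·s⁻⁴.
  lm = cd·sr = cd (luminous flux; sr is dimensionless).
  Ω = V/A (resistance = voltage per current),
      = kg·m²·s⁻³·A⁻².
  So Ω⁻¹ = kg⁻¹·m⁻²·s³·A².
  H = Wb/A (inductance = flux per current),
      = kg·m²·s⁻²·A⁻².
  V = W/A (potential = power per current),
      = kg·m²·s⁻³·A⁻¹.
  Combining: A·W⁻¹·F·J²·lm·s⁻³·Ω⁻¹·H·V = A · (kg⁻¹·m⁻²·s³) · (kg⁻¹·m⁻²·s⁴·A²) · (kg²·m⁴·s⁻⁴) · cd · s⁻³ · (kg⁻¹·m⁻²·s³·A²) · (kg·m²·s⁻²·A⁻²) · (kg·m²·s⁻³·A⁻¹) = kg·m²·s⁻²·A²·cd.
Left is kg²·m⁴·s⁻⁵·cd; right is kg·m²·s⁻²·A²·cd — different.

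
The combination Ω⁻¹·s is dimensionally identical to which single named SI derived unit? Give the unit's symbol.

Ω = V/A (resistance = voltage per current),
    = kg·m²·s⁻³·A⁻².
So Ω⁻¹ = kg⁻¹·m⁻²·s³·A².
Combining: Ω⁻¹·s = (kg⁻¹·m⁻²·s³·A²) · s = kg⁻¹·m⁻²·s⁴·A².
kg⁻¹·m⁻²·s⁴·A² is the base-SI form of the farad.

F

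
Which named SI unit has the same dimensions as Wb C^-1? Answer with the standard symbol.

Ω

Wb = kg·m²·s⁻²·A⁻¹.
C = s·A.
So C⁻¹ = s⁻¹·A⁻¹.
Combining: Wb·C⁻¹ = (kg·m²·s⁻²·A⁻¹) · (s⁻¹·A⁻¹) = kg·m²·s⁻³·A⁻².
kg·m²·s⁻³·A⁻² is the base-SI form of the ohm.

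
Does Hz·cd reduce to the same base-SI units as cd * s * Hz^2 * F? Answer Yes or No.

Left side:
  Hz = s⁻¹.
  Combining: Hz·cd = s⁻¹ · cd = s⁻¹·cd.
Right side:
  Hz = s⁻¹.
  So Hz² = s⁻².
  F = kg⁻¹·m⁻²·s⁴·A².
  Combining: cd·s·Hz²·F = cd · s · s⁻² · (kg⁻¹·m⁻²·s⁴·A²) = kg⁻¹·m⁻²·s³·A²·cd.
Left is s⁻¹·cd; right is kg⁻¹·m⁻²·s³·A²·cd — different.

No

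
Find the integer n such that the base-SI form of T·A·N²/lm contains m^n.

2

lm = cd·sr = cd (luminous flux; sr is dimensionless).
So lm⁻¹ = cd⁻¹.
T = Wb/m² (flux density = flux per area),
    = kg·s⁻²·A⁻¹.
N = kg·m/s² = kg·m·s⁻² (force = mass × acceleration).
So N² = kg²·m²·s⁻⁴.
Combining: lm⁻¹·T·A·N² = cd⁻¹ · (kg·s⁻²·A⁻¹) · A · (kg²·m²·s⁻⁴) = kg³·m²·s⁻⁶·cd⁻¹.
The exponent of m is 2.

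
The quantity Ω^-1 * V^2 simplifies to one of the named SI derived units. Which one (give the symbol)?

Ω = V/A (resistance = voltage per current),
    = kg·m²·s⁻³·A⁻².
So Ω⁻¹ = kg⁻¹·m⁻²·s³·A².
V = W/A (potential = power per current),
    = kg·m²·s⁻³·A⁻¹.
So V² = kg²·m⁴·s⁻⁶·A⁻².
Combining: Ω⁻¹·V² = (kg⁻¹·m⁻²·s³·A²) · (kg²·m⁴·s⁻⁶·A⁻²) = kg·m²·s⁻³.
kg·m²·s⁻³ is the base-SI form of the watt.

W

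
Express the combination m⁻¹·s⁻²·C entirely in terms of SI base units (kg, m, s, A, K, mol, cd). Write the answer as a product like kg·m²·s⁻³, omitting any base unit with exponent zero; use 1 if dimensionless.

C = A·s = s·A (charge = current × time).
Combining: m⁻¹·s⁻²·C = m⁻¹ · s⁻² · (s·A) = m⁻¹·s⁻¹·A.

m⁻¹·s⁻¹·A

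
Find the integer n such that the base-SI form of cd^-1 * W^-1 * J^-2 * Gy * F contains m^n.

W = J/s (power = energy per time),
    = kg·m²·s⁻³.
So W⁻¹ = kg⁻¹·m⁻²·s³.
J = N·m (work = force × distance),
    = kg·m²·s⁻².
So J⁻² = kg⁻²·m⁻⁴·s⁴.
Gy = J/kg (absorbed dose = energy per mass),
    = m²·s⁻².
F = C/V (capacitance = charge per voltage),
    = A·s/(kg·m²·s⁻³·A⁻¹) (substituting C and V),
    = kg⁻¹·m⁻²·s⁴·A².
Combining: cd⁻¹·W⁻¹·J⁻²·Gy·F = cd⁻¹ · (kg⁻¹·m⁻²·s³) · (kg⁻²·m⁻⁴·s⁴) · (m²·s⁻²) · (kg⁻¹·m⁻²·s⁴·A²) = kg⁻⁴·m⁻⁶·s⁹·A²·cd⁻¹.
The exponent of m is -6.

-6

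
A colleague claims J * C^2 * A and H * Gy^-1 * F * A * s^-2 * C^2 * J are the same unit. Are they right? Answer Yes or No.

Left side:
  J = kg·m²·s⁻².
  C = s·A.
  So C² = s²·A².
  Combining: J·C²·A = (kg·m²·s⁻²) · (s²·A²) · A = kg·m²·A³.
Right side:
  H = Wb/A (inductance = flux per current),
      = kg·m²·s⁻²·A⁻².
  Gy = J/kg (absorbed dose = energy per mass),
      = m²·s⁻².
  So Gy⁻¹ = m⁻²·s².
  F = C/V (capacitance = charge per voltage),
      = A·s/(kg·m²·s⁻³·A⁻¹) (substituting C and V),
      = kg⁻¹·m⁻²·s⁴·A².
  C = A·s = s·A (charge = current × time).
  So C² = s²·A².
  J = N·m (work = force × distance),
      = kg·m²·s⁻².
  Combining: H·Gy⁻¹·F·A·s⁻²·C²·J = (kg·m²·s⁻²·A⁻²) · (m⁻²·s²) · (kg⁻¹·m⁻²·s⁴·A²) · A · s⁻² · (s²·A²) · (kg·m²·s⁻²) = kg·s²·A³.
Left is kg·m²·A³; right is kg·s²·A³ — different.

No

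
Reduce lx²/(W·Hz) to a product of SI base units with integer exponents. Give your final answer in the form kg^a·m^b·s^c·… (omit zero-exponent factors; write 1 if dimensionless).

lx = lm/m² (illuminance = luminous flux per area),
    = m⁻²·cd.
So lx² = m⁻⁴·cd².
W = J/s (power = energy per time),
    = kg·m²·s⁻³.
So W⁻¹ = kg⁻¹·m⁻²·s³.
Hz = 1/s = s⁻¹ (frequency is cycles per second).
So Hz⁻¹ = s.
Combining: lx²·W⁻¹·Hz⁻¹ = (m⁻⁴·cd²) · (kg⁻¹·m⁻²·s³) · s = kg⁻¹·m⁻⁶·s⁴·cd².

kg⁻¹·m⁻⁶·s⁴·cd²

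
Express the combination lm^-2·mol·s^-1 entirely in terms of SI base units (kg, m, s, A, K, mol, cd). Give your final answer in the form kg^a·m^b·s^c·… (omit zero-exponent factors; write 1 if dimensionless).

lm = cd·sr = cd (luminous flux; sr is dimensionless).
So lm⁻² = cd⁻².
Combining: lm⁻²·mol·s⁻¹ = cd⁻² · mol · s⁻¹ = s⁻¹·mol·cd⁻².

s⁻¹·mol·cd⁻²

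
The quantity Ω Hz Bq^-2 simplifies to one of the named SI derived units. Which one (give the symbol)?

H

Ω = V/A (resistance = voltage per current),
    = kg·m²·s⁻³·A⁻².
Hz = 1/s = s⁻¹ (frequency is cycles per second).
Bq = 1/s = s⁻¹ (activity is decays per second).
So Bq⁻² = s².
Combining: Ω·Hz·Bq⁻² = (kg·m²·s⁻³·A⁻²) · s⁻¹ · s² = kg·m²·s⁻²·A⁻².
kg·m²·s⁻²·A⁻² is the base-SI form of the henry.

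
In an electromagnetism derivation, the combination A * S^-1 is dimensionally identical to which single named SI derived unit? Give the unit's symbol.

S = 1/Ω (conductance is reciprocal resistance),
    = kg⁻¹·m⁻²·s³·A².
So S⁻¹ = kg·m²·s⁻³·A⁻².
Combining: A·S⁻¹ = A · (kg·m²·s⁻³·A⁻²) = kg·m²·s⁻³·A⁻¹.
kg·m²·s⁻³·A⁻¹ is the base-SI form of the volt.

V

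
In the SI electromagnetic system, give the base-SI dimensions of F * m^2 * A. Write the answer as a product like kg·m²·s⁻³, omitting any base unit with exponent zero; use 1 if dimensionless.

kg⁻¹·s⁴·A³

F = C/V (capacitance = charge per voltage),
    = A·s/(kg·m²·s⁻³·A⁻¹) (substituting C and V),
    = kg⁻¹·m⁻²·s⁴·A².
Combining: F·m²·A = (kg⁻¹·m⁻²·s⁴·A²) · m² · A = kg⁻¹·s⁴·A³.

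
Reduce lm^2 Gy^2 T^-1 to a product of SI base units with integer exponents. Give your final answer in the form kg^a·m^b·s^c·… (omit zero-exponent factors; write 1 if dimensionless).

lm = cd·sr = cd (luminous flux; sr is dimensionless).
So lm² = cd².
Gy = J/kg (absorbed dose = energy per mass),
    = m²·s⁻².
So Gy² = m⁴·s⁻⁴.
T = Wb/m² (flux density = flux per area),
    = kg·s⁻²·A⁻¹.
So T⁻¹ = kg⁻¹·s²·A.
Combining: lm²·Gy²·T⁻¹ = cd² · (m⁴·s⁻⁴) · (kg⁻¹·s²·A) = kg⁻¹·m⁴·s⁻²·A·cd².

kg⁻¹·m⁴·s⁻²·A·cd²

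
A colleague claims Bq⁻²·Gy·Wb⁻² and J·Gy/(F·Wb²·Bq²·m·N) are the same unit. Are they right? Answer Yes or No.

Left side:
  Bq = 1/s = s⁻¹ (activity is decays per second).
  So Bq⁻² = s².
  Gy = J/kg (absorbed dose = energy per mass),
      = m²·s⁻².
  Wb = V·s (flux: a volt is a weber per second),
      = kg·m²·s⁻²·A⁻¹.
  So Wb⁻² = kg⁻²·m⁻⁴·s⁴·A².
  Combining: Bq⁻²·Gy·Wb⁻² = s² · (m²·s⁻²) · (kg⁻²·m⁻⁴·s⁴·A²) = kg⁻²·m⁻²·s⁴·A².
Right side:
  J = N·m (work = force × distance),
      = kg·m²·s⁻².
  F = C/V (capacitance = charge per voltage),
      = A·s/(kg·m²·s⁻³·A⁻¹) (substituting C and V),
      = kg⁻¹·m⁻²·s⁴·A².
  So F⁻¹ = kg·m²·s⁻⁴·A⁻².
  Wb = V·s (flux: a volt is a weber per second),
      = kg·m²·s⁻²·A⁻¹.
  So Wb⁻² = kg⁻²·m⁻⁴·s⁴·A².
  Gy = J/kg (absorbed dose = energy per mass),
      = m²·s⁻².
  Bq = 1/s = s⁻¹ (activity is decays per second).
  So Bq⁻² = s².
  N = kg·m/s² = kg·m·s⁻² (force = mass × acceleration).
  So N⁻¹ = kg⁻¹·m⁻¹·s².
  Combining: J·F⁻¹·Wb⁻²·Gy·Bq⁻²·m⁻¹·N⁻¹ = (kg·m²·s⁻²) · (kg·m²·s⁻⁴·A⁻²) · (kg⁻²·m⁻⁴·s⁴·A²) · (m²·s⁻²) · s² · m⁻¹ · (kg⁻¹·m⁻¹·s²) = kg⁻¹.
Left is kg⁻²·m⁻²·s⁴·A²; right is kg⁻¹ — different.

No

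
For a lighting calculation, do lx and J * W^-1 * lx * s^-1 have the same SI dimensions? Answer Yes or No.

Yes

Left side:
  lx = lm/m² (illuminance = luminous flux per area),
      = m⁻²·cd.
Right side:
  J = N·m (work = force × distance),
      = kg·m²·s⁻².
  W = J/s (power = energy per time),
      = kg·m²·s⁻³.
  So W⁻¹ = kg⁻¹·m⁻²·s³.
  lx = lm/m² (illuminance = luminous flux per area),
      = m⁻²·cd.
  Combining: J·W⁻¹·lx·s⁻¹ = (kg·m²·s⁻²) · (kg⁻¹·m⁻²·s³) · (m⁻²·cd) · s⁻¹ = m⁻²·cd.
Both reduce to m⁻²·cd.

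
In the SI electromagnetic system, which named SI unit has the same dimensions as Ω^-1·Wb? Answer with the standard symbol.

Ω = V/A (resistance = voltage per current),
    = kg·m²·s⁻³·A⁻².
So Ω⁻¹ = kg⁻¹·m⁻²·s³·A².
Wb = V·s (flux: a volt is a weber per second),
    = kg·m²·s⁻²·A⁻¹.
Combining: Ω⁻¹·Wb = (kg⁻¹·m⁻²·s³·A²) · (kg·m²·s⁻²·A⁻¹) = s·A.
s·A is the base-SI form of the coulomb.

C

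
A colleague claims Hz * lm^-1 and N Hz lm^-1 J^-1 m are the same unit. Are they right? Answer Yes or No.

Yes

Left side:
  Hz = 1/s = s⁻¹ (frequency is cycles per second).
  lm = cd·sr = cd (luminous flux; sr is dimensionless).
  So lm⁻¹ = cd⁻¹.
  Combining: Hz·lm⁻¹ = s⁻¹ · cd⁻¹ = s⁻¹·cd⁻¹.
Right side:
  N = kg·m/s² = kg·m·s⁻² (force = mass × acceleration).
  Hz = 1/s = s⁻¹ (frequency is cycles per second).
  lm = cd·sr = cd (luminous flux; sr is dimensionless).
  So lm⁻¹ = cd⁻¹.
  J = N·m (work = force × distance),
      = kg·m²·s⁻².
  So J⁻¹ = kg⁻¹·m⁻²·s².
  Combining: N·Hz·lm⁻¹·J⁻¹·m = (kg·m·s⁻²) · s⁻¹ · cd⁻¹ · (kg⁻¹·m⁻²·s²) · m = s⁻¹·cd⁻¹.
Both reduce to s⁻¹·cd⁻¹.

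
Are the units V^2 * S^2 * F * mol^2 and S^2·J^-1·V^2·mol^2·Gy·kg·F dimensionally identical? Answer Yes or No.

Left side:
  V = W/A (potential = power per current),
      = kg·m²·s⁻³·A⁻¹.
  So V² = kg²·m⁴·s⁻⁶·A⁻².
  S = 1/Ω (conductance is reciprocal resistance),
      = kg⁻¹·m⁻²·s³·A².
  So S² = kg⁻²·m⁻⁴·s⁶·A⁴.
  F = C/V (capacitance = charge per voltage),
      = A·s/(kg·m²·s⁻³·A⁻¹) (substituting C and V),
      = kg⁻¹·m⁻²·s⁴·A².
  Combining: V²·S²·F·mol² = (kg²·m⁴·s⁻⁶·A⁻²) · (kg⁻²·m⁻⁴·s⁶·A⁴) · (kg⁻¹·m⁻²·s⁴·A²) · mol² = kg⁻¹·m⁻²·s⁴·A⁴·mol².
Right side:
  S = 1/Ω (conductance is reciprocal resistance),
      = kg⁻¹·m⁻²·s³·A².
  So S² = kg⁻²·m⁻⁴·s⁶·A⁴.
  J = N·m (work = force × distance),
      = kg·m²·s⁻².
  So J⁻¹ = kg⁻¹·m⁻²·s².
  V = W/A (potential = power per current),
      = kg·m²·s⁻³·A⁻¹.
  So V² = kg²·m⁴·s⁻⁶·A⁻².
  Gy = J/kg (absorbed dose = energy per mass),
      = m²·s⁻².
  F = C/V (capacitance = charge per voltage),
      = A·s/(kg·m²·s⁻³·A⁻¹) (substituting C and V),
      = kg⁻¹·m⁻²·s⁴·A².
  Combining: S²·J⁻¹·V²·mol²·Gy·kg·F = (kg⁻²·m⁻⁴·s⁶·A⁴) · (kg⁻¹·m⁻²·s²) · (kg²·m⁴·s⁻⁶·A⁻²) · mol² · (m²·s⁻²) · kg · (kg⁻¹·m⁻²·s⁴·A²) = kg⁻¹·m⁻²·s⁴·A⁴·mol².
Both reduce to kg⁻¹·m⁻²·s⁴·A⁴·mol².

Yes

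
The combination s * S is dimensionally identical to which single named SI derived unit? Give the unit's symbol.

S = 1/Ω (conductance is reciprocal resistance),
    = kg⁻¹·m⁻²·s³·A².
Combining: s·S = s · (kg⁻¹·m⁻²·s³·A²) = kg⁻¹·m⁻²·s⁴·A².
kg⁻¹·m⁻²·s⁴·A² is the base-SI form of the farad.

F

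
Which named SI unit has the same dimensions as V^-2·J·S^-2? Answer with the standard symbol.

V = W/A (potential = power per current),
    = kg·m²·s⁻³·A⁻¹.
So V⁻² = kg⁻²·m⁻⁴·s⁶·A².
J = N·m (work = force × distance),
    = kg·m²·s⁻².
S = 1/Ω (conductance is reciprocal resistance),
    = kg⁻¹·m⁻²·s³·A².
So S⁻² = kg²·m⁴·s⁻⁶·A⁻⁴.
Combining: V⁻²·J·S⁻² = (kg⁻²·m⁻⁴·s⁶·A²) · (kg·m²·s⁻²) · (kg²·m⁴·s⁻⁶·A⁻⁴) = kg·m²·s⁻²·A⁻².
kg·m²·s⁻²·A⁻² is the base-SI form of the henry.

H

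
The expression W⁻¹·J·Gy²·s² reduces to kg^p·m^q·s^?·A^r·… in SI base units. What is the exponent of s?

-1

W = J/s (power = energy per time),
    = kg·m²·s⁻³.
So W⁻¹ = kg⁻¹·m⁻²·s³.
J = N·m (work = force × distance),
    = kg·m²·s⁻².
Gy = J/kg (absorbed dose = energy per mass),
    = m²·s⁻².
So Gy² = m⁴·s⁻⁴.
Combining: W⁻¹·J·Gy²·s² = (kg⁻¹·m⁻²·s³) · (kg·m²·s⁻²) · (m⁴·s⁻⁴) · s² = m⁴·s⁻¹.
The exponent of s is -1.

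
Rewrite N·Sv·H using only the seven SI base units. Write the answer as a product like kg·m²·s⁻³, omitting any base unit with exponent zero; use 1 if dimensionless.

kg²·m⁵·s⁻⁶·A⁻²

N = kg·m/s² = kg·m·s⁻² (force = mass × acceleration).
Sv = J/kg (equivalent dose = energy per mass),
    = m²·s⁻².
H = Wb/A (inductance = flux per current),
    = kg·m²·s⁻²·A⁻².
Combining: N·Sv·H = (kg·m·s⁻²) · (m²·s⁻²) · (kg·m²·s⁻²·A⁻²) = kg²·m⁵·s⁻⁶·A⁻².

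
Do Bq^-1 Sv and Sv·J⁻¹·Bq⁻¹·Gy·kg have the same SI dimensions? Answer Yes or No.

Yes

Left side:
  Bq = s⁻¹.
  So Bq⁻¹ = s.
  Sv = m²·s⁻².
  Combining: Bq⁻¹·Sv = s · (m²·s⁻²) = m²·s⁻¹.
Right side:
  Sv = J/kg (equivalent dose = energy per mass),
      = m²·s⁻².
  J = N·m (work = force × distance),
      = kg·m²·s⁻².
  So J⁻¹ = kg⁻¹·m⁻²·s².
  Bq = 1/s = s⁻¹ (activity is decays per second).
  So Bq⁻¹ = s.
  Gy = J/kg (absorbed dose = energy per mass),
      = m²·s⁻².
  Combining: Sv·J⁻¹·Bq⁻¹·Gy·kg = (m²·s⁻²) · (kg⁻¹·m⁻²·s²) · s · (m²·s⁻²) · kg = m²·s⁻¹.
Both reduce to m²·s⁻¹.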